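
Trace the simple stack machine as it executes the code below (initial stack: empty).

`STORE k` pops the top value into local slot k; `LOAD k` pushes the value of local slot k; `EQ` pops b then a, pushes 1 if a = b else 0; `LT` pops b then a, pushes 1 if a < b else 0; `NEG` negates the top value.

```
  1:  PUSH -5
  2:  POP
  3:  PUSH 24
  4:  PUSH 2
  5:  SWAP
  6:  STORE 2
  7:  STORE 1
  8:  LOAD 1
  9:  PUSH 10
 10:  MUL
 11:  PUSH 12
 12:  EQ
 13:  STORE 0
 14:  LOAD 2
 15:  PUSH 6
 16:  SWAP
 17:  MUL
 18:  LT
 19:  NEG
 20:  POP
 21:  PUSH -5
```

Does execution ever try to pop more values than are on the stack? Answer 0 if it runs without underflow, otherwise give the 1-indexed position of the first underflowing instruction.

PUSH -5 → -5
POP     → (empty)
PUSH 24 → 24
PUSH 2  → 24 2
SWAP    → 2 24
STORE 2 → 2
STORE 1 → (empty)
LOAD 1  → 2
PUSH 10 → 2 10
MUL     → 20
PUSH 12 → 20 12
EQ      → 0
STORE 0 → (empty)
LOAD 2  → 24
PUSH 6  → 24 6
SWAP    → 6 24
MUL     → 144
LT  — needs 2 operands, stack has 1 → underflow

18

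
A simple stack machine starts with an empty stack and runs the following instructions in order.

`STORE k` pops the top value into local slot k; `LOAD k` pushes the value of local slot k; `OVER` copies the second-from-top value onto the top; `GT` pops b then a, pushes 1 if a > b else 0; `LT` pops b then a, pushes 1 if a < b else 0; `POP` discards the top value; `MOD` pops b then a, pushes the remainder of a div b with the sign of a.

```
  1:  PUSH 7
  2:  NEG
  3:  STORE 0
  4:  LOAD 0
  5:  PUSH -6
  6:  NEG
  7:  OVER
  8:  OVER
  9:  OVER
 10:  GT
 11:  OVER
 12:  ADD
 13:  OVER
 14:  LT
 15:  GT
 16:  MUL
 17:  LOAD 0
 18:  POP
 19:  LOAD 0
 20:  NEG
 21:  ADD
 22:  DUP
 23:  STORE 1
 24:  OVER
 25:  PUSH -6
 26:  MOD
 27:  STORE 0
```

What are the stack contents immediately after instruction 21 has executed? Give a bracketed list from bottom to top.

PUSH 7  → 7
NEG     → -7
STORE 0 → (empty)
LOAD 0  → -7
PUSH -6 → -7 -6
NEG     → -7 6
OVER    → -7 6 -7
OVER    → -7 6 -7 6
OVER    → -7 6 -7 6 -7
GT      → -7 6 -7 1
OVER    → -7 6 -7 1 -7
ADD     → -7 6 -7 -6
OVER    → -7 6 -7 -6 -7
LT      → -7 6 -7 0
GT      → -7 6 0
MUL     → -7 0
LOAD 0  → -7 0 -7
POP     → -7 0
LOAD 0  → -7 0 -7
NEG     → -7 0 7
ADD     → -7 7

[-7, 7]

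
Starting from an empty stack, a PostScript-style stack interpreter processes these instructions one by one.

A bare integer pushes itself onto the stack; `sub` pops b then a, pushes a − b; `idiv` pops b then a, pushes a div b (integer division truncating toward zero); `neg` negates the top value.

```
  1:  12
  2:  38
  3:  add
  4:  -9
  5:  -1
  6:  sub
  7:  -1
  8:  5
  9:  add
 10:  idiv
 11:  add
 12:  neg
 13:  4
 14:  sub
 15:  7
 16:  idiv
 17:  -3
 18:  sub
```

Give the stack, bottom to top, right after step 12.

12   → [12]
38   → [12, 38]
add  → [50]
-9   → [50, -9]
-1   → [50, -9, -1]
sub  → [50, -8]
-1   → [50, -8, -1]
5    → [50, -8, -1, 5]
add  → [50, -8, 4]
idiv → [50, -2]
add  → [48]
neg  → [-48]

[-48]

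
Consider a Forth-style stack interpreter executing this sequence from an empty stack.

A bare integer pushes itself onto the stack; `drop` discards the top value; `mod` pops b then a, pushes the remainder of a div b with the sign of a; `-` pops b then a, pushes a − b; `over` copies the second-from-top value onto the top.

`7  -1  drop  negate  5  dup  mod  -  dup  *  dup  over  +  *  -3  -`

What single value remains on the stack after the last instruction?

4805

7       7
-1      7 -1
drop    7
negate  -7
5       -7 5
dup     -7 5 5
mod     -7 0
-       -7
dup     -7 -7
*       49
dup     49 49
over    49 49 49
+       49 98
*       4802
-3      4802 -3
-       4805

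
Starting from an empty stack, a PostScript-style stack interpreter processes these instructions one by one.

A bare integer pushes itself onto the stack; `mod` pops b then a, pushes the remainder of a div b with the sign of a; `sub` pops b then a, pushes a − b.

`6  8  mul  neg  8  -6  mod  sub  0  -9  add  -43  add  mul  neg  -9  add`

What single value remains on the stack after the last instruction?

6   -> [6]
8   -> [6, 8]
mul -> [48]
neg -> [-48]
8   -> [-48, 8]
-6  -> [-48, 8, -6]
mod -> [-48, 2]
sub -> [-50]
0   -> [-50, 0]
-9  -> [-50, 0, -9]
add -> [-50, -9]
-43 -> [-50, -9, -43]
add -> [-50, -52]
mul -> [2600]
neg -> [-2600]
-9  -> [-2600, -9]
add -> [-2609]

-2609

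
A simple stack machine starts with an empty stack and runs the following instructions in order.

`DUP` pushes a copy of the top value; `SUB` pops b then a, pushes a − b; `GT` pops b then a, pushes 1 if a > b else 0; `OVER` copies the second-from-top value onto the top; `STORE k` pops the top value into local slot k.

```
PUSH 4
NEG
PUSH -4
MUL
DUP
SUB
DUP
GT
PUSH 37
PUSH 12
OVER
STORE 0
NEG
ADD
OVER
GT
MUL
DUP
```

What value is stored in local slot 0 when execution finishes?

PUSH 4  : 4
NEG     : -4
PUSH -4 : -4 -4
MUL     : 16
DUP     : 16 16
SUB     : 0
DUP     : 0 0
GT      : 0
PUSH 37 : 0 37
PUSH 12 : 0 37 12
OVER    : 0 37 12 37
STORE 0 : 0 37 12
NEG     : 0 37 -12
ADD     : 0 25
OVER    : 0 25 0
GT      : 0 1
MUL     : 0
DUP     : 0 0

37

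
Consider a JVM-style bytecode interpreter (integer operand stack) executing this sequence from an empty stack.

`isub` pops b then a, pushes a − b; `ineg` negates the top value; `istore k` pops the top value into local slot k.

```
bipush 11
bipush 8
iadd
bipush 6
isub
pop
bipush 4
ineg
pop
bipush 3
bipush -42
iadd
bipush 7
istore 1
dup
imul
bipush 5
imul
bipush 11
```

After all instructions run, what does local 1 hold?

bipush 11  -> 11
bipush 8   -> 11 8
iadd       -> 19
bipush 6   -> 19 6
isub       -> 13
pop        -> (empty)
bipush 4   -> 4
ineg       -> -4
pop        -> (empty)
bipush 3   -> 3
bipush -42 -> 3 -42
iadd       -> -39
bipush 7   -> -39 7
istore 1   -> -39
dup        -> -39 -39
imul       -> 1521
bipush 5   -> 1521 5
imul       -> 7605
bipush 11  -> 7605 11

7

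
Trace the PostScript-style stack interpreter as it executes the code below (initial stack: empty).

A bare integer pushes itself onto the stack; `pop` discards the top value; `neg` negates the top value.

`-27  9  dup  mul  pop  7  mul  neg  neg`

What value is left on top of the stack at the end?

-27 : -27
9   : -27 9
dup : -27 9 9
mul : -27 81
pop : -27
7   : -27 7
mul : -189
neg : 189
neg : -189

-189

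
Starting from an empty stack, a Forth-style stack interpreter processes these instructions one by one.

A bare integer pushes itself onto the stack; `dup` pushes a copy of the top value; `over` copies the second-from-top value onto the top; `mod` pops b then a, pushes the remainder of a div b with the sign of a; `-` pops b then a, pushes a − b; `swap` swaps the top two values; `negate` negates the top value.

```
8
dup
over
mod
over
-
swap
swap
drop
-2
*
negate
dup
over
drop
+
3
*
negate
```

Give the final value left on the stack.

8      : 8
dup    : 8 8
over   : 8 8 8
mod    : 8 0
over   : 8 0 8
-      : 8 -8
swap   : -8 8
swap   : 8 -8
drop   : 8
-2     : 8 -2
*      : -16
negate : 16
dup    : 16 16
over   : 16 16 16
drop   : 16 16
+      : 32
3      : 32 3
*      : 96
negate : -96

-96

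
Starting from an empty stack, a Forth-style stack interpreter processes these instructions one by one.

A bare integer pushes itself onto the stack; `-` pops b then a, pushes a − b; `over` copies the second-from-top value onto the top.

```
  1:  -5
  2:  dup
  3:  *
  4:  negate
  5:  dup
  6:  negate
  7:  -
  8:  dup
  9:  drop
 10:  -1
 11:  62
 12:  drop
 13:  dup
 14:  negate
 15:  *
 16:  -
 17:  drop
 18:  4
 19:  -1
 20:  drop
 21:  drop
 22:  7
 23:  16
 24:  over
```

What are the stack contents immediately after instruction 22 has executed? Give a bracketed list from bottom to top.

-5     : [-5]
dup    : [-5, -5]
*      : [25]
negate : [-25]
dup    : [-25, -25]
negate : [-25, 25]
-      : [-50]
dup    : [-50, -50]
drop   : [-50]
-1     : [-50, -1]
62     : [-50, -1, 62]
drop   : [-50, -1]
dup    : [-50, -1, -1]
negate : [-50, -1, 1]
*      : [-50, -1]
-      : [-49]
drop   : []
4      : [4]
-1     : [4, -1]
drop   : [4]
drop   : []
7      : [7]

[7]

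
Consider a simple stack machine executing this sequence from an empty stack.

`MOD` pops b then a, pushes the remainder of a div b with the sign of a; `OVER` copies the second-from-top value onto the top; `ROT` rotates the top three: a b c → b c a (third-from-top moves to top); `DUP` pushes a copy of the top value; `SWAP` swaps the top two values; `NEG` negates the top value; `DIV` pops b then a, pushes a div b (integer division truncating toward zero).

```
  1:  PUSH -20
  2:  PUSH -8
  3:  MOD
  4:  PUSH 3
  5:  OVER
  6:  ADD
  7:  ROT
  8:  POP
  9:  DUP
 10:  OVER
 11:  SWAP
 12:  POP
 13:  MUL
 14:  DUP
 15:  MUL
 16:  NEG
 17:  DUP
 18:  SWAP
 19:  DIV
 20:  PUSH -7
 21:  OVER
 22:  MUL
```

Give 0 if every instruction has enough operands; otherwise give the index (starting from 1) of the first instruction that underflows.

PUSH -20  -20
PUSH -8   -20 -8
MOD       -4
PUSH 3    -4 3
OVER      -4 3 -4
ADD       -4 -1
ROT  — needs 3 operands, stack has 2 → underflow

7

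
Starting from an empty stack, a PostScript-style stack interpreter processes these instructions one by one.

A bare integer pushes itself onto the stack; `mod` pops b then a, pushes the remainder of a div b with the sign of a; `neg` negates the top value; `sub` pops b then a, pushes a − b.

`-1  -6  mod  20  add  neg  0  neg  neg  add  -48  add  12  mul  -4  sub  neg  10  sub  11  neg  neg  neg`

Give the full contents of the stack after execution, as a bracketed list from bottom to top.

[790, -11]

-1  → -1
-6  → -1 -6
mod → -1
20  → -1 20
add → 19
neg → -19
0   → -19 0
neg → -19 0
neg → -19 0
add → -19
-48 → -19 -48
add → -67
12  → -67 12
mul → -804
-4  → -804 -4
sub → -800
neg → 800
10  → 800 10
sub → 790
11  → 790 11
neg → 790 -11
neg → 790 11
neg → 790 -11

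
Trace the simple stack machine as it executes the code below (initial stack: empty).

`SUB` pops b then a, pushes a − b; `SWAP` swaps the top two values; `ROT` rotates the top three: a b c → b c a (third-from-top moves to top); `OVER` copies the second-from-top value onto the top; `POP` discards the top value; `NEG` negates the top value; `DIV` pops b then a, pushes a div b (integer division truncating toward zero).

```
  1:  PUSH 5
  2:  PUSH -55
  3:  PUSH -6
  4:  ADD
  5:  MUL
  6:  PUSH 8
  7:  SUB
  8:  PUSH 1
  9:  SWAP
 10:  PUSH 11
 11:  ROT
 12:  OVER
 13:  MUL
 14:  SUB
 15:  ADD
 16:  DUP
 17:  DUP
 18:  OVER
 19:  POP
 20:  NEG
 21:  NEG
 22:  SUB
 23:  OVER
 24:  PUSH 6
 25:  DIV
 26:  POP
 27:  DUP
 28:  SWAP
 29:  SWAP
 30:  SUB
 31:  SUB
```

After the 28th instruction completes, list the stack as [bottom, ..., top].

PUSH 5   -> 5
PUSH -55 -> 5 -55
PUSH -6  -> 5 -55 -6
ADD      -> 5 -61
MUL      -> -305
PUSH 8   -> -305 8
SUB      -> -313
PUSH 1   -> -313 1
SWAP     -> 1 -313
PUSH 11  -> 1 -313 11
ROT      -> -313 11 1
OVER     -> -313 11 1 11
MUL      -> -313 11 11
SUB      -> -313 0
ADD      -> -313
DUP      -> -313 -313
DUP      -> -313 -313 -313
OVER     -> -313 -313 -313 -313
POP      -> -313 -313 -313
NEG      -> -313 -313 313
NEG      -> -313 -313 -313
SUB      -> -313 0
OVER     -> -313 0 -313
PUSH 6   -> -313 0 -313 6
DIV      -> -313 0 -52
POP      -> -313 0
DUP      -> -313 0 0
SWAP     -> -313 0 0

[-313, 0, 0]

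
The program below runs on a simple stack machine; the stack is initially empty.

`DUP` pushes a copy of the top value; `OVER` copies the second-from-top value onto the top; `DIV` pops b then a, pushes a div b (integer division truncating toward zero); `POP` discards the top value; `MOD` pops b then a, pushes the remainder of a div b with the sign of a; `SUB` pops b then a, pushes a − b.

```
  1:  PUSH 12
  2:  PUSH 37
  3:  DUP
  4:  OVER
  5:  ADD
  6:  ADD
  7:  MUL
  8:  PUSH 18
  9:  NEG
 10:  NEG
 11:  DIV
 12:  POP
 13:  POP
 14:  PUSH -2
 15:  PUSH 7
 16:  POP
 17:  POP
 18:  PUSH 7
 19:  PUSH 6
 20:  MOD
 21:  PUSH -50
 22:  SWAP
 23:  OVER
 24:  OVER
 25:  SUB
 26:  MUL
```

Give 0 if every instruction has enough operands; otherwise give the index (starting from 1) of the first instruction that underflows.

13

PUSH 12  [12]
PUSH 37  [12, 37]
DUP      [12, 37, 37]
OVER     [12, 37, 37, 37]
ADD      [12, 37, 74]
ADD      [12, 111]
MUL      [1332]
PUSH 18  [1332, 18]
NEG      [1332, -18]
NEG      [1332, 18]
DIV      [74]
POP      []
POP  — needs 1 operand, stack has 0 → underflow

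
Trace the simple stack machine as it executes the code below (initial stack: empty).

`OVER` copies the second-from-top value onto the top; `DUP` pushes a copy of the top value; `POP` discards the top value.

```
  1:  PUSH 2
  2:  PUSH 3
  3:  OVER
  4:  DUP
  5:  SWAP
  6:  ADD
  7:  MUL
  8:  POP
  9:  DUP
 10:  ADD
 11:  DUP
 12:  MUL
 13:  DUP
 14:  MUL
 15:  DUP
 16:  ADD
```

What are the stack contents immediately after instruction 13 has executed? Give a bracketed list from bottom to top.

[16, 16]

PUSH 2 -> 2
PUSH 3 -> 2 3
OVER   -> 2 3 2
DUP    -> 2 3 2 2
SWAP   -> 2 3 2 2
ADD    -> 2 3 4
MUL    -> 2 12
POP    -> 2
DUP    -> 2 2
ADD    -> 4
DUP    -> 4 4
MUL    -> 16
DUP    -> 16 16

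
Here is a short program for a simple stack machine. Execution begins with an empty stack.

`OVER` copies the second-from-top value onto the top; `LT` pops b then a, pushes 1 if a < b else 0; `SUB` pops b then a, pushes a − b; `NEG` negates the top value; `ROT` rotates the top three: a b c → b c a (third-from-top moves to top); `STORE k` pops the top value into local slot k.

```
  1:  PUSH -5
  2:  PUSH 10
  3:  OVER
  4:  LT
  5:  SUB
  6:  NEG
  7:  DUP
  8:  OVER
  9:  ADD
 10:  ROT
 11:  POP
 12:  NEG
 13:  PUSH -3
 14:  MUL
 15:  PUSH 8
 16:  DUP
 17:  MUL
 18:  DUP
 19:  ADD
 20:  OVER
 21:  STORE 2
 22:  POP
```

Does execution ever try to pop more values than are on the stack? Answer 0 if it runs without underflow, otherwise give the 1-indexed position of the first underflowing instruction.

10

PUSH -5  -5
PUSH 10  -5 10
OVER     -5 10 -5
LT       -5 0
SUB      -5
NEG      5
DUP      5 5
OVER     5 5 5
ADD      5 10
ROT  — needs 3 operands, stack has 2 → underflow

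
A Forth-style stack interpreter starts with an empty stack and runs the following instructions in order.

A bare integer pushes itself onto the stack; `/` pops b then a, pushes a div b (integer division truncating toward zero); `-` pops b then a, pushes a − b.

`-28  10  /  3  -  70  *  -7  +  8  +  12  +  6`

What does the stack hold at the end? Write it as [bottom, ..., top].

[-337, 6]

-28  -28
10   -28 10
/    -2
3    -2 3
-    -5
70   -5 70
*    -350
-7   -350 -7
+    -357
8    -357 8
+    -349
12   -349 12
+    -337
6    -337 6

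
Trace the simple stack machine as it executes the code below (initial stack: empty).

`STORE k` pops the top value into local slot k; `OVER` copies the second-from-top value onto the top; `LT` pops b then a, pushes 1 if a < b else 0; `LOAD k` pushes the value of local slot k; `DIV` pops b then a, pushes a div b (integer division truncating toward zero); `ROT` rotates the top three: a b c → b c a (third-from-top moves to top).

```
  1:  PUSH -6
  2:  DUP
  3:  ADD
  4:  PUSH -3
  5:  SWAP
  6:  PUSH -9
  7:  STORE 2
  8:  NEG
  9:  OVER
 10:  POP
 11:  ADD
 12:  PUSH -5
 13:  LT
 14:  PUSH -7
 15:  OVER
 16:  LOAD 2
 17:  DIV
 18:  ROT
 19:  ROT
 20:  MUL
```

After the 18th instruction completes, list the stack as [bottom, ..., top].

[-7, 0, 0]

PUSH -6  [-6]
DUP      [-6, -6]
ADD      [-12]
PUSH -3  [-12, -3]
SWAP     [-3, -12]
PUSH -9  [-3, -12, -9]
STORE 2  [-3, -12]
NEG      [-3, 12]
OVER     [-3, 12, -3]
POP      [-3, 12]
ADD      [9]
PUSH -5  [9, -5]
LT       [0]
PUSH -7  [0, -7]
OVER     [0, -7, 0]
LOAD 2   [0, -7, 0, -9]
DIV      [0, -7, 0]
ROT      [-7, 0, 0]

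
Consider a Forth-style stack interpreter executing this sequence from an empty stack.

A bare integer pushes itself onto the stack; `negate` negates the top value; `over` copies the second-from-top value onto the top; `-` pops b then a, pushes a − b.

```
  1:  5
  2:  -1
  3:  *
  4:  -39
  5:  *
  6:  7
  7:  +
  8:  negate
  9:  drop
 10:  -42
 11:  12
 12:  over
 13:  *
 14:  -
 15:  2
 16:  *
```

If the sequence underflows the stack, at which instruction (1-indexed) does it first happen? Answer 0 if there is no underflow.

0

5      -> 5
-1     -> 5 -1
*      -> -5
-39    -> -5 -39
*      -> 195
7      -> 195 7
+      -> 202
negate -> -202
drop   -> (empty)
-42    -> -42
12     -> -42 12
over   -> -42 12 -42
*      -> -42 -504
-      -> 462
2      -> 462 2
*      -> 924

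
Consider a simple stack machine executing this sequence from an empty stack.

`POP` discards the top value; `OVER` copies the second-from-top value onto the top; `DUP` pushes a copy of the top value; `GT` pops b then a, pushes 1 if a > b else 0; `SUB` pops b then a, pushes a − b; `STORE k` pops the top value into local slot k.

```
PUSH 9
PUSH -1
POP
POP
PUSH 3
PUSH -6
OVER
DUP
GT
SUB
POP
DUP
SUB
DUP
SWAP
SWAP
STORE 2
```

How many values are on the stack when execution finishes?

PUSH 9  -> 9
PUSH -1 -> 9 -1
POP     -> 9
POP     -> (empty)
PUSH 3  -> 3
PUSH -6 -> 3 -6
OVER    -> 3 -6 3
DUP     -> 3 -6 3 3
GT      -> 3 -6 0
SUB     -> 3 -6
POP     -> 3
DUP     -> 3 3
SUB     -> 0
DUP     -> 0 0
SWAP    -> 0 0
SWAP    -> 0 0
STORE 2 -> 0

1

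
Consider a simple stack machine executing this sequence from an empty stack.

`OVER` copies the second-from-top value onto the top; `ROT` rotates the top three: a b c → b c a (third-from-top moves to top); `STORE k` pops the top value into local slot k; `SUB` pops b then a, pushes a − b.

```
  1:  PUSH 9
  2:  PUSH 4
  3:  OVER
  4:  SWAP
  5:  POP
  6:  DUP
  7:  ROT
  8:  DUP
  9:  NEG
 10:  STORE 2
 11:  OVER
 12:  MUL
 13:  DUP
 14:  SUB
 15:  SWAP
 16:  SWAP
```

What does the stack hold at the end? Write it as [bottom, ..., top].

PUSH 9  → [9]
PUSH 4  → [9, 4]
OVER    → [9, 4, 9]
SWAP    → [9, 9, 4]
POP     → [9, 9]
DUP     → [9, 9, 9]
ROT     → [9, 9, 9]
DUP     → [9, 9, 9, 9]
NEG     → [9, 9, 9, -9]
STORE 2 → [9, 9, 9]
OVER    → [9, 9, 9, 9]
MUL     → [9, 9, 81]
DUP     → [9, 9, 81, 81]
SUB     → [9, 9, 0]
SWAP    → [9, 0, 9]
SWAP    → [9, 9, 0]

[9, 9, 0]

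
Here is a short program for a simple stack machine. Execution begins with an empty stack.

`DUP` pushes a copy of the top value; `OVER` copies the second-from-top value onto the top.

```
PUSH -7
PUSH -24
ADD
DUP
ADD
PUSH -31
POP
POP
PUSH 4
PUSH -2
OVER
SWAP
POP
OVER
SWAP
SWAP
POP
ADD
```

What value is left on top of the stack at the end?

PUSH -7  → -7
PUSH -24 → -7 -24
ADD      → -31
DUP      → -31 -31
ADD      → -62
PUSH -31 → -62 -31
POP      → -62
POP      → (empty)
PUSH 4   → 4
PUSH -2  → 4 -2
OVER     → 4 -2 4
SWAP     → 4 4 -2
POP      → 4 4
OVER     → 4 4 4
SWAP     → 4 4 4
SWAP     → 4 4 4
POP      → 4 4
ADD      → 8

8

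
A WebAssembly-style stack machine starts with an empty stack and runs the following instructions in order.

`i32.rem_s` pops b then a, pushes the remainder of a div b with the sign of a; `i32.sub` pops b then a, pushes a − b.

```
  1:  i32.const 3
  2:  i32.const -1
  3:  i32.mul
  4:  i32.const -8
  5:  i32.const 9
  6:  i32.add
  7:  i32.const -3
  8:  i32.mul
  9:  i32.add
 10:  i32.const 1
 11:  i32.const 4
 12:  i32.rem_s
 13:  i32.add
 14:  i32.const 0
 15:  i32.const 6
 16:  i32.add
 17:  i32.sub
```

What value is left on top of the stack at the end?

-11

i32.const 3  → [3]
i32.const -1 → [3, -1]
i32.mul      → [-3]
i32.const -8 → [-3, -8]
i32.const 9  → [-3, -8, 9]
i32.add      → [-3, 1]
i32.const -3 → [-3, 1, -3]
i32.mul      → [-3, -3]
i32.add      → [-6]
i32.const 1  → [-6, 1]
i32.const 4  → [-6, 1, 4]
i32.rem_s    → [-6, 1]
i32.add      → [-5]
i32.const 0  → [-5, 0]
i32.const 6  → [-5, 0, 6]
i32.add      → [-5, 6]
i32.sub      → [-11]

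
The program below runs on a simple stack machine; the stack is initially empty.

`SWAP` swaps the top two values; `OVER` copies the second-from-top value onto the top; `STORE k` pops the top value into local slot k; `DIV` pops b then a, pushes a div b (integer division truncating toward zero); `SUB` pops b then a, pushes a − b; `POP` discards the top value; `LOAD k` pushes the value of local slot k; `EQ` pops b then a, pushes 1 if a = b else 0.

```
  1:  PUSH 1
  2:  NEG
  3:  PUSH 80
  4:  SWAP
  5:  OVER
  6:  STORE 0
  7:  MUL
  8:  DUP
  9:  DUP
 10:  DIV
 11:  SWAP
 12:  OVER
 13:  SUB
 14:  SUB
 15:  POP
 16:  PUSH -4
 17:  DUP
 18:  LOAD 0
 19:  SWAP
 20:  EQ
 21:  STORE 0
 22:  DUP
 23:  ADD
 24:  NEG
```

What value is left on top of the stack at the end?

8

PUSH 1   [1]
NEG      [-1]
PUSH 80  [-1, 80]
SWAP     [80, -1]
OVER     [80, -1, 80]
STORE 0  [80, -1]
MUL      [-80]
DUP      [-80, -80]
DUP      [-80, -80, -80]
DIV      [-80, 1]
SWAP     [1, -80]
OVER     [1, -80, 1]
SUB      [1, -81]
SUB      [82]
POP      []
PUSH -4  [-4]
DUP      [-4, -4]
LOAD 0   [-4, -4, 80]
SWAP     [-4, 80, -4]
EQ       [-4, 0]
STORE 0  [-4]
DUP      [-4, -4]
ADD      [-8]
NEG      [8]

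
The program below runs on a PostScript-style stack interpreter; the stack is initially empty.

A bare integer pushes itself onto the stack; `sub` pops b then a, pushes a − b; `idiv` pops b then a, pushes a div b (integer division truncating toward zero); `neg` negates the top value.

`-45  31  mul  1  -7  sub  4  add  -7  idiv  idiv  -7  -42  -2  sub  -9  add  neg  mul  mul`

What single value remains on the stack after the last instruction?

-478485

-45   [-45]
31    [-45, 31]
mul   [-1395]
1     [-1395, 1]
-7    [-1395, 1, -7]
sub   [-1395, 8]
4     [-1395, 8, 4]
add   [-1395, 12]
-7    [-1395, 12, -7]
idiv  [-1395, -1]
idiv  [1395]
-7    [1395, -7]
-42   [1395, -7, -42]
-2    [1395, -7, -42, -2]
sub   [1395, -7, -40]
-9    [1395, -7, -40, -9]
add   [1395, -7, -49]
neg   [1395, -7, 49]
mul   [1395, -343]
mul   [-478485]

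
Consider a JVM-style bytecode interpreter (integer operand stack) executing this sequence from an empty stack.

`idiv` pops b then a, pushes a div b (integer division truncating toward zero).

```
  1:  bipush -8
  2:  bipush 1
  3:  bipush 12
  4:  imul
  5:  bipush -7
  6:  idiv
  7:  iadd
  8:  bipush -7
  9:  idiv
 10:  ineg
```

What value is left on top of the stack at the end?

-1

bipush -8  [-8]
bipush 1   [-8, 1]
bipush 12  [-8, 1, 12]
imul       [-8, 12]
bipush -7  [-8, 12, -7]
idiv       [-8, -1]
iadd       [-9]
bipush -7  [-9, -7]
idiv       [1]
ineg       [-1]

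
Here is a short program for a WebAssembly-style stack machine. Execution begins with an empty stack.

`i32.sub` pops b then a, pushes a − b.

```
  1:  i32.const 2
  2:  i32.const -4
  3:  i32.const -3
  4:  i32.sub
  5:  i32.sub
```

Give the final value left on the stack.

i32.const 2   [2]
i32.const -4  [2, -4]
i32.const -3  [2, -4, -3]
i32.sub       [2, -1]
i32.sub       [3]

3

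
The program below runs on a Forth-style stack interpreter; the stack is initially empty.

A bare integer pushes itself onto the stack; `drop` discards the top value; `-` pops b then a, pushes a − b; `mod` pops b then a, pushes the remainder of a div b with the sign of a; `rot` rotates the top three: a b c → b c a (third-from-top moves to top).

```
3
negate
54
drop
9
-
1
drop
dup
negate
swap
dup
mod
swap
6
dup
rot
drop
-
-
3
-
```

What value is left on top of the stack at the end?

-3

3      -> 3
negate -> -3
54     -> -3 54
drop   -> -3
9      -> -3 9
-      -> -12
1      -> -12 1
drop   -> -12
dup    -> -12 -12
negate -> -12 12
swap   -> 12 -12
dup    -> 12 -12 -12
mod    -> 12 0
swap   -> 0 12
6      -> 0 12 6
dup    -> 0 12 6 6
rot    -> 0 6 6 12
drop   -> 0 6 6
-      -> 0 0
-      -> 0
3      -> 0 3
-      -> -3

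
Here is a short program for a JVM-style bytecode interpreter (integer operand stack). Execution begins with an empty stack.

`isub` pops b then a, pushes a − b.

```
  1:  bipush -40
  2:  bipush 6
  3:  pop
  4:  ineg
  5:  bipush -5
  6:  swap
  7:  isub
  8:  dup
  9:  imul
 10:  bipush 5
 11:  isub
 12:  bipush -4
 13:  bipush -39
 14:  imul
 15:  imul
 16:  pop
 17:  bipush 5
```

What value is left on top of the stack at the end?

5

bipush -40 : [-40]
bipush 6   : [-40, 6]
pop        : [-40]
ineg       : [40]
bipush -5  : [40, -5]
swap       : [-5, 40]
isub       : [-45]
dup        : [-45, -45]
imul       : [2025]
bipush 5   : [2025, 5]
isub       : [2020]
bipush -4  : [2020, -4]
bipush -39 : [2020, -4, -39]
imul       : [2020, 156]
imul       : [315120]
pop        : []
bipush 5   : [5]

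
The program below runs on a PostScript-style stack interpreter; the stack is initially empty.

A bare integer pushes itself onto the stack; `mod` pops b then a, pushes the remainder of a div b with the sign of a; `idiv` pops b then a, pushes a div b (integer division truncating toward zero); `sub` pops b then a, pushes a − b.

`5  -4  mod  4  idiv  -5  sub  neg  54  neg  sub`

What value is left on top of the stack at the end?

49

5    -> 5
-4   -> 5 -4
mod  -> 1
4    -> 1 4
idiv -> 0
-5   -> 0 -5
sub  -> 5
neg  -> -5
54   -> -5 54
neg  -> -5 -54
sub  -> 49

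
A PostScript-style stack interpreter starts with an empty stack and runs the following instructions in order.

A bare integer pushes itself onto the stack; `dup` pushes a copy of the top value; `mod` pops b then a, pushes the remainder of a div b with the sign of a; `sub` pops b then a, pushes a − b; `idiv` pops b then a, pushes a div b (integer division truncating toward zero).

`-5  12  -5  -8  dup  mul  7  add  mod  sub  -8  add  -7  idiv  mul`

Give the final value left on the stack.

-5    [-5]
12    [-5, 12]
-5    [-5, 12, -5]
-8    [-5, 12, -5, -8]
dup   [-5, 12, -5, -8, -8]
mul   [-5, 12, -5, 64]
7     [-5, 12, -5, 64, 7]
add   [-5, 12, -5, 71]
mod   [-5, 12, -5]
sub   [-5, 17]
-8    [-5, 17, -8]
add   [-5, 9]
-7    [-5, 9, -7]
idiv  [-5, -1]
mul   [5]

5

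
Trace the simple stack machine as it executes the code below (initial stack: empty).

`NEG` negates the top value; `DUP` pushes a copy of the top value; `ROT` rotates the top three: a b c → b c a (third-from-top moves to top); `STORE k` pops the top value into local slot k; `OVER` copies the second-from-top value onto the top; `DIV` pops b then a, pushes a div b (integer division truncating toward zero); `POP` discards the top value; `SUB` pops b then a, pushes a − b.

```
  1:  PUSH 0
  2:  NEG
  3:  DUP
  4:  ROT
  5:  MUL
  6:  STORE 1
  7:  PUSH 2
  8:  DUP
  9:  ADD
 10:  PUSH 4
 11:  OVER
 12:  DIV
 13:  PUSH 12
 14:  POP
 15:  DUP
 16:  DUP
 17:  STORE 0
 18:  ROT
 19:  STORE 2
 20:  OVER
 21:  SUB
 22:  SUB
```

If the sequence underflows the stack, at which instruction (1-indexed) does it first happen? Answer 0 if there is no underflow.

PUSH 0 -> [0]
NEG    -> [0]
DUP    -> [0, 0]
ROT  — needs 3 operands, stack has 2 → underflow

4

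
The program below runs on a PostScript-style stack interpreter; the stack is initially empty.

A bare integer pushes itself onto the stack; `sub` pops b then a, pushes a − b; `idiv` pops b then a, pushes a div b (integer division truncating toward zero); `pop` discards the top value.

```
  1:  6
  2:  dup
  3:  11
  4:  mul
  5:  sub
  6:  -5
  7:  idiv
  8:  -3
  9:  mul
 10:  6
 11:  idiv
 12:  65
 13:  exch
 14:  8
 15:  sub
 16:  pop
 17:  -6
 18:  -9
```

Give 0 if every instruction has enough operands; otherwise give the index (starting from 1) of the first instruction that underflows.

0

6     6
dup   6 6
11    6 6 11
mul   6 66
sub   -60
-5    -60 -5
idiv  12
-3    12 -3
mul   -36
6     -36 6
idiv  -6
65    -6 65
exch  65 -6
8     65 -6 8
sub   65 -14
pop   65
-6    65 -6
-9    65 -6 -9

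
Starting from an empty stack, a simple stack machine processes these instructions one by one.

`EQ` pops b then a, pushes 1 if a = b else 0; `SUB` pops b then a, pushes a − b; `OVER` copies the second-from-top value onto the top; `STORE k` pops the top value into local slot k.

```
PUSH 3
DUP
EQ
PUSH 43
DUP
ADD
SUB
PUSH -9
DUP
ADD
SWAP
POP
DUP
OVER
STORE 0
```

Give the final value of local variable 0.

PUSH 3  -> 3
DUP     -> 3 3
EQ      -> 1
PUSH 43 -> 1 43
DUP     -> 1 43 43
ADD     -> 1 86
SUB     -> -85
PUSH -9 -> -85 -9
DUP     -> -85 -9 -9
ADD     -> -85 -18
SWAP    -> -18 -85
POP     -> -18
DUP     -> -18 -18
OVER    -> -18 -18 -18
STORE 0 -> -18 -18

-18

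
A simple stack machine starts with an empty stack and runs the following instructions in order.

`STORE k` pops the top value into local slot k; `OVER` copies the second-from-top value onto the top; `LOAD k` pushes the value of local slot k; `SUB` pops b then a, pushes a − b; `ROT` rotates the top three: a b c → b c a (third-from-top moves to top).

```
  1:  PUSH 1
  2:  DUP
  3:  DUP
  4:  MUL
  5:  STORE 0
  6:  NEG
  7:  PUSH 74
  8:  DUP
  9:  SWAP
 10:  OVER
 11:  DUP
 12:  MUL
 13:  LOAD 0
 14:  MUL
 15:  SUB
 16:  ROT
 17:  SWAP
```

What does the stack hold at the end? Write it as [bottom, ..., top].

[74, -1, -5402]

PUSH 1  → [1]
DUP     → [1, 1]
DUP     → [1, 1, 1]
MUL     → [1, 1]
STORE 0 → [1]
NEG     → [-1]
PUSH 74 → [-1, 74]
DUP     → [-1, 74, 74]
SWAP    → [-1, 74, 74]
OVER    → [-1, 74, 74, 74]
DUP     → [-1, 74, 74, 74, 74]
MUL     → [-1, 74, 74, 5476]
LOAD 0  → [-1, 74, 74, 5476, 1]
MUL     → [-1, 74, 74, 5476]
SUB     → [-1, 74, -5402]
ROT     → [74, -5402, -1]
SWAP    → [74, -1, -5402]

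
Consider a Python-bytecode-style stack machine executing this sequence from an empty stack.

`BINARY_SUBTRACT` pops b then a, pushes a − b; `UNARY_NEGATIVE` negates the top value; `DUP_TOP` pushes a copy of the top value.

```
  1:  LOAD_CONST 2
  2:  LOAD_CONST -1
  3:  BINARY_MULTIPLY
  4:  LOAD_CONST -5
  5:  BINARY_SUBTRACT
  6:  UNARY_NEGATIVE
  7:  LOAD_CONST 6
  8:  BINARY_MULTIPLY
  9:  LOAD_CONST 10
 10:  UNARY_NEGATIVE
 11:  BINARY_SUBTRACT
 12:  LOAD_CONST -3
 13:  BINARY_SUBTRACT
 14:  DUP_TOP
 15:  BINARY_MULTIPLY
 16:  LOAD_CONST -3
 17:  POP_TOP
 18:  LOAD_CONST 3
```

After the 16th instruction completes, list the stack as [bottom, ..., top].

LOAD_CONST 2    → 2
LOAD_CONST -1   → 2 -1
BINARY_MULTIPLY → -2
LOAD_CONST -5   → -2 -5
BINARY_SUBTRACT → 3
UNARY_NEGATIVE  → -3
LOAD_CONST 6    → -3 6
BINARY_MULTIPLY → -18
LOAD_CONST 10   → -18 10
UNARY_NEGATIVE  → -18 -10
BINARY_SUBTRACT → -8
LOAD_CONST -3   → -8 -3
BINARY_SUBTRACT → -5
DUP_TOP         → -5 -5
BINARY_MULTIPLY → 25
LOAD_CONST -3   → 25 -3

[25, -3]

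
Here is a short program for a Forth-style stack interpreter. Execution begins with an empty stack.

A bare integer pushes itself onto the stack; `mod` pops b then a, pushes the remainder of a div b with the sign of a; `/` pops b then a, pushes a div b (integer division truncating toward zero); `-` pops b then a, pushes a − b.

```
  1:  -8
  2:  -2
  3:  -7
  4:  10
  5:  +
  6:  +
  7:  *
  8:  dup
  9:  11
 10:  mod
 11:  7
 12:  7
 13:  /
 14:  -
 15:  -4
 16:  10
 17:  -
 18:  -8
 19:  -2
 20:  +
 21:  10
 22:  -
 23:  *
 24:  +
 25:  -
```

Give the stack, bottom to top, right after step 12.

[-8, -8, 7, 7]

-8  → -8
-2  → -8 -2
-7  → -8 -2 -7
10  → -8 -2 -7 10
+   → -8 -2 3
+   → -8 1
*   → -8
dup → -8 -8
11  → -8 -8 11
mod → -8 -8
7   → -8 -8 7
7   → -8 -8 7 7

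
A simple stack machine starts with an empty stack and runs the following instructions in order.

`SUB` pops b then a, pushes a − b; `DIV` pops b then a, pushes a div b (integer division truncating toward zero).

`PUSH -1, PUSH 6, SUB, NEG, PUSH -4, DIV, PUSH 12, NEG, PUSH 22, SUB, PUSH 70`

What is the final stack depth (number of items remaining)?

3

PUSH -1  [-1]
PUSH 6   [-1, 6]
SUB      [-7]
NEG      [7]
PUSH -4  [7, -4]
DIV      [-1]
PUSH 12  [-1, 12]
NEG      [-1, -12]
PUSH 22  [-1, -12, 22]
SUB      [-1, -34]
PUSH 70  [-1, -34, 70]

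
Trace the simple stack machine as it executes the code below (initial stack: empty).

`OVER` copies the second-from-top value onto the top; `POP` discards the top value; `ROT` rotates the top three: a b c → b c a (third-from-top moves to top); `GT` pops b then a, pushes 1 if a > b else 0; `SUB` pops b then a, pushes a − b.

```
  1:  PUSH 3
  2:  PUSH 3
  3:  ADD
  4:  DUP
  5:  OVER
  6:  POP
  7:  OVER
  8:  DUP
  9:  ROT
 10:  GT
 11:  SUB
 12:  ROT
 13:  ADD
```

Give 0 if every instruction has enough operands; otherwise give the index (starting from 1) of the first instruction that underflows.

PUSH 3 -> [3]
PUSH 3 -> [3, 3]
ADD    -> [6]
DUP    -> [6, 6]
OVER   -> [6, 6, 6]
POP    -> [6, 6]
OVER   -> [6, 6, 6]
DUP    -> [6, 6, 6, 6]
ROT    -> [6, 6, 6, 6]
GT     -> [6, 6, 0]
SUB    -> [6, 6]
ROT  — needs 3 operands, stack has 2 → underflow

12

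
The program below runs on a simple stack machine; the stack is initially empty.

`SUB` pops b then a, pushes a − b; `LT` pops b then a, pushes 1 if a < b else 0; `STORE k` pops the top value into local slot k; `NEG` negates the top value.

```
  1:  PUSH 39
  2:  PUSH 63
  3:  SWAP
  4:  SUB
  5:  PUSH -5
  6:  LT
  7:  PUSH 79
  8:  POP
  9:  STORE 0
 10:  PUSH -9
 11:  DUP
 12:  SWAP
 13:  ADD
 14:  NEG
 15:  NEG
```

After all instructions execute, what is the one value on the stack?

-18

PUSH 39 : [39]
PUSH 63 : [39, 63]
SWAP    : [63, 39]
SUB     : [24]
PUSH -5 : [24, -5]
LT      : [0]
PUSH 79 : [0, 79]
POP     : [0]
STORE 0 : []
PUSH -9 : [-9]
DUP     : [-9, -9]
SWAP    : [-9, -9]
ADD     : [-18]
NEG     : [18]
NEG     : [-18]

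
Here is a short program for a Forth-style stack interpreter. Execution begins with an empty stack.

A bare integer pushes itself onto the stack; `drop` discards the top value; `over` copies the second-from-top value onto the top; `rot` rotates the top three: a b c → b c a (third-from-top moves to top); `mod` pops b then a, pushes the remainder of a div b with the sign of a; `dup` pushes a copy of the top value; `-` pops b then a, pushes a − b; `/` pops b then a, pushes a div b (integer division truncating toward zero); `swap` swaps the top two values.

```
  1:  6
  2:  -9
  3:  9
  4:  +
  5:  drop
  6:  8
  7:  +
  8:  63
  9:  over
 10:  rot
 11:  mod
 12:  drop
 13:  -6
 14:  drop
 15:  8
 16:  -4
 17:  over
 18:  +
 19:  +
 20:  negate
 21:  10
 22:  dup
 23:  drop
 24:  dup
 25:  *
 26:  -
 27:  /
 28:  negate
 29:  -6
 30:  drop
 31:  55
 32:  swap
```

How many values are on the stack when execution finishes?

2

6      : [6]
-9     : [6, -9]
9      : [6, -9, 9]
+      : [6, 0]
drop   : [6]
8      : [6, 8]
+      : [14]
63     : [14, 63]
over   : [14, 63, 14]
rot    : [63, 14, 14]
mod    : [63, 0]
drop   : [63]
-6     : [63, -6]
drop   : [63]
8      : [63, 8]
-4     : [63, 8, -4]
over   : [63, 8, -4, 8]
+      : [63, 8, 4]
+      : [63, 12]
negate : [63, -12]
10     : [63, -12, 10]
dup    : [63, -12, 10, 10]
drop   : [63, -12, 10]
dup    : [63, -12, 10, 10]
*      : [63, -12, 100]
-      : [63, -112]
/      : [0]
negate : [0]
-6     : [0, -6]
drop   : [0]
55     : [0, 55]
swap   : [55, 0]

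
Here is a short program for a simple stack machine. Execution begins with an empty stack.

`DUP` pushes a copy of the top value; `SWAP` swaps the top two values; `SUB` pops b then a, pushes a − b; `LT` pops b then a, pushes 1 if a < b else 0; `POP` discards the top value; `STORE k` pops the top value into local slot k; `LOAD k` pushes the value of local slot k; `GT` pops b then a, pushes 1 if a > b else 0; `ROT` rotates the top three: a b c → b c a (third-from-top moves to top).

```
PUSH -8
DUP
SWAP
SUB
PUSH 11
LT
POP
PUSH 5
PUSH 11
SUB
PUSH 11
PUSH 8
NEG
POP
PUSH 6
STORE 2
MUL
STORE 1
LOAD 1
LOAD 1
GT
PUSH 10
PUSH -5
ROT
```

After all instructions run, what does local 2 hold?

PUSH -8  -8
DUP      -8 -8
SWAP     -8 -8
SUB      0
PUSH 11  0 11
LT       1
POP      (empty)
PUSH 5   5
PUSH 11  5 11
SUB      -6
PUSH 11  -6 11
PUSH 8   -6 11 8
NEG      -6 11 -8
POP      -6 11
PUSH 6   -6 11 6
STORE 2  -6 11
MUL      -66
STORE 1  (empty)
LOAD 1   -66
LOAD 1   -66 -66
GT       0
PUSH 10  0 10
PUSH -5  0 10 -5
ROT      10 -5 0

6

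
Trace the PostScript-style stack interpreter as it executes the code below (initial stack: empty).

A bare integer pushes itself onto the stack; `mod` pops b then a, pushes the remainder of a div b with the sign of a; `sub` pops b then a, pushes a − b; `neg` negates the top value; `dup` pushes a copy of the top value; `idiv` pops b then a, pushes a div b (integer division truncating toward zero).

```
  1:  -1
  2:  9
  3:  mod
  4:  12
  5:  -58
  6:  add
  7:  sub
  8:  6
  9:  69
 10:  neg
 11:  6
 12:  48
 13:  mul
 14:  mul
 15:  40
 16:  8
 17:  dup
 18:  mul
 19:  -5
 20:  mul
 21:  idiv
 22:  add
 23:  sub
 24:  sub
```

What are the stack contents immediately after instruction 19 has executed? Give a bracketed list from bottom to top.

-1   -1
9    -1 9
mod  -1
12   -1 12
-58  -1 12 -58
add  -1 -46
sub  45
6    45 6
69   45 6 69
neg  45 6 -69
6    45 6 -69 6
48   45 6 -69 6 48
mul  45 6 -69 288
mul  45 6 -19872
40   45 6 -19872 40
8    45 6 -19872 40 8
dup  45 6 -19872 40 8 8
mul  45 6 -19872 40 64
-5   45 6 -19872 40 64 -5

[45, 6, -19872, 40, 64, -5]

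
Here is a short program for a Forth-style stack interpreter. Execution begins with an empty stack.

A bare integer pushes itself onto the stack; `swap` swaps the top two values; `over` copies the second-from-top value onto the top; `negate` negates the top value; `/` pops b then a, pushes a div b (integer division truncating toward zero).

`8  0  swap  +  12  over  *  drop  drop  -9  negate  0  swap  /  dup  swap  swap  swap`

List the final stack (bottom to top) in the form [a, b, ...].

[0, 0]

8       [8]
0       [8, 0]
swap    [0, 8]
+       [8]
12      [8, 12]
over    [8, 12, 8]
*       [8, 96]
drop    [8]
drop    []
-9      [-9]
negate  [9]
0       [9, 0]
swap    [0, 9]
/       [0]
dup     [0, 0]
swap    [0, 0]
swap    [0, 0]
swap    [0, 0]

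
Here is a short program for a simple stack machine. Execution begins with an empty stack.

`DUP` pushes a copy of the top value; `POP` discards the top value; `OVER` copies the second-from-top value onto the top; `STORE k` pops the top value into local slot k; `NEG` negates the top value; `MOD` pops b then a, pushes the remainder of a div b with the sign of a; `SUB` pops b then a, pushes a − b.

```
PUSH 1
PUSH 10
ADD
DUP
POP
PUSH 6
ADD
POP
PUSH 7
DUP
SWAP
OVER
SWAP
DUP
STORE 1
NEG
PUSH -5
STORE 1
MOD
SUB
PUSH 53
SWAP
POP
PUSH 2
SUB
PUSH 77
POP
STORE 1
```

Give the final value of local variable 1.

51

PUSH 1  -> 1
PUSH 10 -> 1 10
ADD     -> 11
DUP     -> 11 11
POP     -> 11
PUSH 6  -> 11 6
ADD     -> 17
POP     -> (empty)
PUSH 7  -> 7
DUP     -> 7 7
SWAP    -> 7 7
OVER    -> 7 7 7
SWAP    -> 7 7 7
DUP     -> 7 7 7 7
STORE 1 -> 7 7 7
NEG     -> 7 7 -7
PUSH -5 -> 7 7 -7 -5
STORE 1 -> 7 7 -7
MOD     -> 7 0
SUB     -> 7
PUSH 53 -> 7 53
SWAP    -> 53 7
POP     -> 53
PUSH 2  -> 53 2
SUB     -> 51
PUSH 77 -> 51 77
POP     -> 51
STORE 1 -> (empty)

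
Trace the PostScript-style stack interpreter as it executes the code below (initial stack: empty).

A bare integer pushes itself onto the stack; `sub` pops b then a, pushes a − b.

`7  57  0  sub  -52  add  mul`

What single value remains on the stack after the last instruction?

35

7    7
57   7 57
0    7 57 0
sub  7 57
-52  7 57 -52
add  7 5
mul  35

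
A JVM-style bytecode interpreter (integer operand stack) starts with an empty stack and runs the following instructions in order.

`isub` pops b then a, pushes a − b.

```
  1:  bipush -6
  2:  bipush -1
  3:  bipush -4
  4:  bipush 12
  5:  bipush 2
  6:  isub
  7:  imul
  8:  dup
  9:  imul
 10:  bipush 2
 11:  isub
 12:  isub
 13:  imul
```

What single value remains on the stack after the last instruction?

9594

bipush -6 → [-6]
bipush -1 → [-6, -1]
bipush -4 → [-6, -1, -4]
bipush 12 → [-6, -1, -4, 12]
bipush 2  → [-6, -1, -4, 12, 2]
isub      → [-6, -1, -4, 10]
imul      → [-6, -1, -40]
dup       → [-6, -1, -40, -40]
imul      → [-6, -1, 1600]
bipush 2  → [-6, -1, 1600, 2]
isub      → [-6, -1, 1598]
isub      → [-6, -1599]
imul      → [9594]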